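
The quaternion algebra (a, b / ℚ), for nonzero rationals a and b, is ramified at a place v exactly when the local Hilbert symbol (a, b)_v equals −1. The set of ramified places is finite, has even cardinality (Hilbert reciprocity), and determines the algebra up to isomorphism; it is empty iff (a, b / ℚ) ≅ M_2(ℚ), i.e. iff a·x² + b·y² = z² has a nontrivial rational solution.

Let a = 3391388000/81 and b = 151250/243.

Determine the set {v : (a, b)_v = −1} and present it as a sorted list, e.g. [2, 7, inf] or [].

[2, 3, 11, 13]

Mod squares: a ≡ 1430, b ≡ 6. Check v ∈ {∞, 2, 3, 5, 7, 11, 13}.
v=5: a=5^3·(≡4), b=5^4·(≡4) mod 5; (4|5)=+1, (4|5)=+1; (−1)^{3·4·2}·(+1)^4·(+1)^3 = +1.
v=13: a=13^1·(≡7), b=13^0·(≡11) mod 13; (7|13)=-1, (11|13)=-1; (−1)^{1·0·6}·(-1)^0·(-1)^1 = -1.
v=11: a=11^3·(≡1), b=11^2·(≡7) mod 11; (1|11)=+1, (7|11)=-1; (−1)^{3·2·5}·(+1)^2·(-1)^3 = -1.
v=∞: 1430 > 0 and 6 > 0  ⇒  (a,b)_∞ = +1.
v=2: v_2(a)=5, v_2(b)=1; units ≡ 3, 3 (mod 8); ε·ε+αω+βω = 1·1+5·1+1·1 ≡ 1  ⇒  (a,b)_2 = -1.
v=7: a=7^2·(≡1), b=7^0·(≡3) mod 7; (1|7)=+1, (3|7)=-1; (−1)^{2·0·3}·(+1)^0·(-1)^2 = +1.
v=3: a=3^-4·(≡2), b=3^-5·(≡2) mod 3; (2|3)=-1, (2|3)=-1; (−1)^{-4·-5·1}·(-1)^-5·(-1)^-4 = -1.
Ram(1430, 6) = {2, 3, 11, 13}; no ℚ_2-point on the conic.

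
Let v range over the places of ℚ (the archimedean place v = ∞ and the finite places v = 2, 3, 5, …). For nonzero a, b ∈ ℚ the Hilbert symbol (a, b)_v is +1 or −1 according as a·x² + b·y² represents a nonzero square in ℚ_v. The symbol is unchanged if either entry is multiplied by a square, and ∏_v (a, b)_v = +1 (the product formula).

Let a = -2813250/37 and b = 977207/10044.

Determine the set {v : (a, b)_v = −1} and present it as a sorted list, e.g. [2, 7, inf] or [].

Mod squares: a ≡ -34410, b ≡ 12617. Check v ∈ {∞, 2, 3, 5, 7, 11, 31, 37}.
v=7: a=7^0·(≡4), b=7^4·(≡6) mod 7; (4|7)=+1, (6|7)=-1; (−1)^{0·4·3}·(+1)^4·(-1)^0 = +1.
v=2: v_2(a)=1, v_2(b)=-2; units ≡ 3, 1 (mod 8); ε·ε+αω+βω = 1·0+1·0+-2·1 ≡ 0  ⇒  (a,b)_2 = +1.
v=11: a=11^2·(≡1), b=11^1·(≡1) mod 11; (1|11)=+1, (1|11)=+1; (−1)^{2·1·5}·(+1)^1·(+1)^2 = +1.
v=∞: -34410 < 0 and 12617 > 0  ⇒  (a,b)_∞ = +1.
v=31: a=31^1·(≡3), b=31^-1·(≡4) mod 31; (3|31)=-1, (4|31)=+1; (−1)^{1·-1·15}·(-1)^-1·(+1)^1 = +1.
v=5: a=5^3·(≡2), b=5^0·(≡3) mod 5; (2|5)=-1, (3|5)=-1; (−1)^{3·0·2}·(-1)^0·(-1)^3 = -1.
v=3: a=3^1·(≡2), b=3^-4·(≡2) mod 3; (2|3)=-1, (2|3)=-1; (−1)^{1·-4·1}·(-1)^-4·(-1)^1 = -1.
v=37: a=37^-1·(≡8), b=37^1·(≡17) mod 37; (8|37)=-1, (17|37)=-1; (−1)^{-1·1·18}·(-1)^1·(-1)^-1 = +1.
(-34410, 12617 / ℚ) ramifies at {3, 5}: a division algebra.

[3, 5]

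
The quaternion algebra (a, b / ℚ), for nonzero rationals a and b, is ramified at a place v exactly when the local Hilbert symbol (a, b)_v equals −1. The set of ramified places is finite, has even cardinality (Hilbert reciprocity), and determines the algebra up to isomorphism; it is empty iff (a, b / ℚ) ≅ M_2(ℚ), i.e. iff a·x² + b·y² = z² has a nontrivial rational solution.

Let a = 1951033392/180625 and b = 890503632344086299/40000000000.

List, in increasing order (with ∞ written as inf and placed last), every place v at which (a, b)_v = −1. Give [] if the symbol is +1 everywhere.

[2, 3]

(a, b) ≡ (627, 11) mod (ℚ^×)²; places V = {2, 3, 5, 7, 11, 17, 19, ∞}.
(a,b)_3: α=5, u≡2; β=8, v≡2 (mod 3); (2|3)=-1, (2|3)=-1; sign (−1)^0·-1^8·-1^5 = -1.
(a,b)_17: α=-2, u≡8; β=0, v≡12 (mod 17); (8|17)=+1, (12|17)=-1; sign (−1)^0·+1^0·-1^-2 = +1.
(a,b)_2: α=4, β=-12; u≡3, v≡3 (mod 8); ε(u)ε(v)=1·1, αω(v)=4·1, βω(u)=-12·1; sum ≡ 1  ⇒  -1.
(a,b)_11: α=1, u≡2; β=3, v≡3 (mod 11); (2|11)=-1, (3|11)=+1; sign (−1)^1·-1^3·+1^1 = +1.
(a,b)_5: α=-4, u≡3; β=-10, v≡4 (mod 5); (3|5)=-1, (4|5)=+1; sign (−1)^0·-1^-10·+1^-4 = +1.
(a,b)_7: α=4, u≡1; β=10, v≡4 (mod 7); (1|7)=+1, (4|7)=+1; sign (−1)^0·+1^10·+1^4 = +1.
(a,b)_∞: sgn(627)=+, sgn(11)=+, so +1.
(a,b)_19: α=1, u≡8; β=2, v≡17 (mod 19); (8|19)=-1, (17|19)=+1; sign (−1)^0·-1^2·+1^1 = +1.
Ram(627, 11) = {2, 3}; no ℚ_2-point on the conic.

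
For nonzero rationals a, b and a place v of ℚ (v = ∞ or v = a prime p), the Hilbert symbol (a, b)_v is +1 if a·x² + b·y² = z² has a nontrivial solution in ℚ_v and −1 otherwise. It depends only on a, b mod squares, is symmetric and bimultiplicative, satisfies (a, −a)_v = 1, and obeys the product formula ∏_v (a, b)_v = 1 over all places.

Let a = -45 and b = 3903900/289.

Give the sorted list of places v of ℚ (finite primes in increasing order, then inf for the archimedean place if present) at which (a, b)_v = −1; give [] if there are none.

[2, 11]

Mod squares: a ≡ -5, b ≡ 231. Check v ∈ {∞, 2, 3, 5, 7, 11, 13, 17}.
v=11: a=11^0·(≡10), b=11^1·(≡6) mod 11; (10|11)=-1, (6|11)=-1; (−1)^{0·1·5}·(-1)^1·(-1)^0 = -1.
v=17: a=17^0·(≡6), b=17^-2·(≡3) mod 17; (6|17)=-1, (3|17)=-1; (−1)^{0·-2·8}·(-1)^-2·(-1)^0 = +1.
v=3: a=3^2·(≡1), b=3^1·(≡2) mod 3; (1|3)=+1, (2|3)=-1; (−1)^{2·1·1}·(+1)^1·(-1)^2 = +1.
v=7: a=7^0·(≡4), b=7^1·(≡5) mod 7; (4|7)=+1, (5|7)=-1; (−1)^{0·1·3}·(+1)^1·(-1)^0 = +1.
v=5: a=5^1·(≡1), b=5^2·(≡4) mod 5; (1|5)=+1, (4|5)=+1; (−1)^{1·2·2}·(+1)^2·(+1)^1 = +1.
v=∞: -5 < 0 and 231 > 0  ⇒  (a,b)_∞ = +1.
v=2: v_2(a)=0, v_2(b)=2; units ≡ 3, 7 (mod 8); ε·ε+αω+βω = 1·1+0·0+2·1 ≡ 1  ⇒  (a,b)_2 = -1.
v=13: a=13^0·(≡7), b=13^2·(≡4) mod 13; (7|13)=-1, (4|13)=+1; (−1)^{0·2·6}·(-1)^2·(+1)^0 = +1.
(-5, 231 / ℚ) ramifies at {2, 11}: a division algebra.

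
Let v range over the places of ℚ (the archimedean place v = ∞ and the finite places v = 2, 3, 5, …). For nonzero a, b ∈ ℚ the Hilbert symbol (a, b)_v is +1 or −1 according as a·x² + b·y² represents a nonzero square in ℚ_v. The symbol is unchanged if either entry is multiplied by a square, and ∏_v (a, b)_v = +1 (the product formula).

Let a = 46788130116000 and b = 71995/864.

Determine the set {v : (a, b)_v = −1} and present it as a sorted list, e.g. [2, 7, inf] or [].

[2, 5, 7, 13]

Mod squares: a ≡ 17290, b ≡ 3570. Check v ∈ {∞, 2, 3, 5, 7, 11, 13, 17, 19}.
v=∞: 17290 > 0 and 3570 > 0  ⇒  (a,b)_∞ = +1.
v=5: a=5^3·(≡3), b=5^1·(≡1) mod 5; (3|5)=-1, (1|5)=+1; (−1)^{3·1·2}·(-1)^1·(+1)^3 = -1.
v=11: a=11^0·(≡9), b=11^2·(≡2) mod 11; (9|11)=+1, (2|11)=-1; (−1)^{0·2·5}·(+1)^2·(-1)^0 = +1.
v=7: a=7^1·(≡5), b=7^1·(≡3) mod 7; (5|7)=-1, (3|7)=-1; (−1)^{1·1·3}·(-1)^1·(-1)^1 = -1.
v=19: a=19^1·(≡11), b=19^0·(≡11) mod 19; (11|19)=+1, (11|19)=+1; (−1)^{1·0·9}·(+1)^0·(+1)^1 = +1.
v=2: v_2(a)=5, v_2(b)=-5; units ≡ 5, 1 (mod 8); ε·ε+αω+βω = 0·0+5·0+-5·1 ≡ 1  ⇒  (a,b)_2 = -1.
v=17: a=17^4·(≡15), b=17^1·(≡5) mod 17; (15|17)=+1, (5|17)=-1; (−1)^{4·1·8}·(+1)^1·(-1)^4 = +1.
v=13: a=13^1·(≡1), b=13^0·(≡11) mod 13; (1|13)=+1, (11|13)=-1; (−1)^{1·0·6}·(+1)^0·(-1)^1 = -1.
v=3: a=3^4·(≡1), b=3^-3·(≡2) mod 3; (1|3)=+1, (2|3)=-1; (−1)^{4·-3·1}·(+1)^-3·(-1)^4 = +1.
Ram(17290, 3570) = {2, 5, 7, 13}; no ℚ_2-point on the conic.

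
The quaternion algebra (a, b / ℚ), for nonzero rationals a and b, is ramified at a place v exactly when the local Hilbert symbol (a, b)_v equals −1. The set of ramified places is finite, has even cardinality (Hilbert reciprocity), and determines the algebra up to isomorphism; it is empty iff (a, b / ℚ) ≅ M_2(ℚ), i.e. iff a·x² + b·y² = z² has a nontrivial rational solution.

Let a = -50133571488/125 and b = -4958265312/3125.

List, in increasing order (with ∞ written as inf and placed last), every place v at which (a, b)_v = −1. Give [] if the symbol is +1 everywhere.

[2, 3, 11, inf]

Mod squares: a ≡ -4290, b ≡ -2310. Check v ∈ {∞, 2, 3, 5, 7, 11, 13}.
v=3: a=3^3·(≡1), b=3^5·(≡1) mod 3; (1|3)=+1, (1|3)=+1; (−1)^{3·5·1}·(+1)^5·(+1)^3 = -1.
v=11: a=11^1·(≡8), b=11^1·(≡8) mod 11; (8|11)=-1, (8|11)=-1; (−1)^{1·1·5}·(-1)^1·(-1)^1 = -1.
v=13: a=13^3·(≡7), b=13^2·(≡4) mod 13; (7|13)=-1, (4|13)=+1; (−1)^{3·2·6}·(-1)^2·(+1)^3 = +1.
v=2: v_2(a)=5, v_2(b)=5; units ≡ 7, 5 (mod 8); ε·ε+αω+βω = 1·0+5·1+5·0 ≡ 1  ⇒  (a,b)_2 = -1.
v=∞: -4290 < 0 and -2310 < 0  ⇒  (a,b)_∞ = -1.
v=7: a=7^4·(≡2), b=7^3·(≡6) mod 7; (2|7)=+1, (6|7)=-1; (−1)^{4·3·3}·(+1)^3·(-1)^4 = +1.
v=5: a=5^-3·(≡2), b=5^-5·(≡3) mod 5; (2|5)=-1, (3|5)=-1; (−1)^{-3·-5·2}·(-1)^-5·(-1)^-3 = +1.
(-4290, -2310 / ℚ) ramifies at {2, 3, 11, ∞}: a division algebra.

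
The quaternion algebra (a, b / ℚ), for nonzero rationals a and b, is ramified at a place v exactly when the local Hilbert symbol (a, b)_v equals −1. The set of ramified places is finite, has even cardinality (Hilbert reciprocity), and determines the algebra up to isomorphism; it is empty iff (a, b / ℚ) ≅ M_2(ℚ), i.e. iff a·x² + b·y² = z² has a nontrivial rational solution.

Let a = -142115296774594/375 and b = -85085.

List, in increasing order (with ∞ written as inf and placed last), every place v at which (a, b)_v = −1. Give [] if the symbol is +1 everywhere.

(a, b) ≡ (-510, -85085) mod (ℚ^×)²; places V = {2, 3, 5, 7, 11, 13, 17, 29, ∞}.
(a,b)_17: α=3, u≡1; β=1, v≡10 (mod 17); (1|17)=+1, (10|17)=-1; sign (−1)^0·+1^1·-1^3 = -1.
(a,b)_2: α=1, β=0; u≡1, v≡3 (mod 8); ε(u)ε(v)=0·1, αω(v)=1·1, βω(u)=0·0; sum ≡ 1  ⇒  -1.
(a,b)_13: α=2, u≡1; β=1, v≡7 (mod 13); (1|13)=+1, (7|13)=-1; sign (−1)^0·+1^1·-1^2 = +1.
(a,b)_5: α=-3, u≡2; β=1, v≡3 (mod 5); (2|5)=-1, (3|5)=-1; sign (−1)^0·-1^1·-1^-3 = +1.
(a,b)_11: α=2, u≡8; β=1, v≡9 (mod 11); (8|11)=-1, (9|11)=+1; sign (−1)^0·-1^1·+1^2 = -1.
(a,b)_3: α=-1, u≡1; β=0, v≡1 (mod 3); (1|3)=+1, (1|3)=+1; sign (−1)^0·+1^0·+1^-1 = +1.
(a,b)_29: α=4, u≡19; β=0, v≡1 (mod 29); (19|29)=-1, (1|29)=+1; sign (−1)^0·-1^0·+1^4 = +1.
(a,b)_∞: sgn(-510)=−, sgn(-85085)=−, so -1.
(a,b)_7: α=0, u≡1; β=1, v≡4 (mod 7); (1|7)=+1, (4|7)=+1; sign (−1)^0·+1^1·+1^0 = +1.
Ram(-510, -85085) = {2, 11, 17, ∞}; no ℚ_2-point on the conic.

[2, 11, 17, inf]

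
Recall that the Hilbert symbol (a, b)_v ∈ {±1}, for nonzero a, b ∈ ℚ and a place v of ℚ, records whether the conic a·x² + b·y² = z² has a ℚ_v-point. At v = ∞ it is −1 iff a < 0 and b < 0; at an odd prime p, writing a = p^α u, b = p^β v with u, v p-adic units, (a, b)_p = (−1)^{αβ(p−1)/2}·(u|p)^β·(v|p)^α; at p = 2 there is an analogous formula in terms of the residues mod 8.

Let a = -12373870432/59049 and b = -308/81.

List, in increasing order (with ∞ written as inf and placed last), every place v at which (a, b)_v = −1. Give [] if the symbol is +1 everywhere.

[2, 7, 11, inf]

Mod squares: a ≡ -22, b ≡ -77. Check v ∈ {∞, 2, 3, 7, 11}.
v=2: v_2(a)=5, v_2(b)=2; units ≡ 5, 3 (mod 8); ε·ε+αω+βω = 0·1+5·1+2·1 ≡ 1  ⇒  (a,b)_2 = -1.
v=3: a=3^-10·(≡2), b=3^-4·(≡1) mod 3; (2|3)=-1, (1|3)=+1; (−1)^{-10·-4·1}·(-1)^-4·(+1)^-10 = +1.
v=7: a=7^4·(≡5), b=7^1·(≡3) mod 7; (5|7)=-1, (3|7)=-1; (−1)^{4·1·3}·(-1)^1·(-1)^4 = -1.
v=∞: -22 < 0 and -77 < 0  ⇒  (a,b)_∞ = -1.
v=11: a=11^5·(≡3), b=11^1·(≡4) mod 11; (3|11)=+1, (4|11)=+1; (−1)^{5·1·5}·(+1)^1·(+1)^5 = -1.
|Ram(-22, -77)| = 4, even; anisotropic at {2, 7, 11, ∞}.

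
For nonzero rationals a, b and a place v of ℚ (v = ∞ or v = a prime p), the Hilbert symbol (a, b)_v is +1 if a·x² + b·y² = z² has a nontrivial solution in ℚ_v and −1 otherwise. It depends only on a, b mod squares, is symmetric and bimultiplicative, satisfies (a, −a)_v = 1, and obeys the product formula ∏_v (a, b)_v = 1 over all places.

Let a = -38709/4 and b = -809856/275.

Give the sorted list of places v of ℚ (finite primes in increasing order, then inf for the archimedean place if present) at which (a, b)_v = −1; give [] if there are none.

[19, inf]

(a, b) ≡ (-4301, -15466) mod (ℚ^×)²; places V = {2, 3, 5, 11, 17, 19, 23, 37, ∞}.
(a,b)_2: α=-2, β=7; u≡3, v≡3 (mod 8); ε(u)ε(v)=1·1, αω(v)=-2·1, βω(u)=7·1; sum ≡ 0  ⇒  +1.
(a,b)_23: α=1, u≡22; β=0, v≡3 (mod 23); (22|23)=-1, (3|23)=+1; sign (−1)^0·-1^0·+1^1 = +1.
(a,b)_17: α=1, u≡13; β=0, v≡8 (mod 17); (13|17)=+1, (8|17)=+1; sign (−1)^0·+1^0·+1^1 = +1.
(a,b)_11: α=1, u≡3; β=-1, v≡10 (mod 11); (3|11)=+1, (10|11)=-1; sign (−1)^1·+1^-1·-1^1 = +1.
(a,b)_5: α=0, u≡4; β=-2, v≡4 (mod 5); (4|5)=+1, (4|5)=+1; sign (−1)^0·+1^-2·+1^0 = +1.
(a,b)_37: α=0, u≡26; β=1, v≡1 (mod 37); (26|37)=+1, (1|37)=+1; sign (−1)^0·+1^1·+1^0 = +1.
(a,b)_3: α=2, u≡1; β=2, v≡2 (mod 3); (1|3)=+1, (2|3)=-1; sign (−1)^0·+1^2·-1^2 = +1.
(a,b)_∞: sgn(-4301)=−, sgn(-15466)=−, so -1.
(a,b)_19: α=0, u≡8; β=1, v≡14 (mod 19); (8|19)=-1, (14|19)=-1; sign (−1)^0·-1^1·-1^0 = -1.
Ram(-4301, -15466) = {19, ∞}; no ℚ_19-point on the conic.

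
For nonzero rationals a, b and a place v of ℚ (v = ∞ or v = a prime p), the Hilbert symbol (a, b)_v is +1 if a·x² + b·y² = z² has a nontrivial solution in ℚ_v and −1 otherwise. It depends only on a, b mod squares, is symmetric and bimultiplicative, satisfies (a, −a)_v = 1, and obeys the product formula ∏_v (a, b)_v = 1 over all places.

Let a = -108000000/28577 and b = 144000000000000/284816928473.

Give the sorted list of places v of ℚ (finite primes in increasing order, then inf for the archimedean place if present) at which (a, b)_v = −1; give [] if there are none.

(a, b) ≡ (-51, 17) mod (ℚ^×)²; places V = {2, 3, 5, 7, 11, 17, 41, ∞}.
(a,b)_2: α=8, β=16; u≡5, v≡1 (mod 8); ε(u)ε(v)=0·0, αω(v)=8·0, βω(u)=16·1; sum ≡ 0  ⇒  +1.
(a,b)_5: α=6, u≡4; β=12, v≡3 (mod 5); (4|5)=+1, (3|5)=-1; sign (−1)^0·+1^12·-1^6 = +1.
(a,b)_17: α=-1, u≡10; β=-1, v≡2 (mod 17); (10|17)=-1, (2|17)=+1; sign (−1)^0·-1^-1·+1^-1 = -1.
(a,b)_11: α=0, u≡9; β=-2, v≡10 (mod 11); (9|11)=+1, (10|11)=-1; sign (−1)^0·+1^-2·-1^0 = +1.
(a,b)_3: α=3, u≡1; β=2, v≡2 (mod 3); (1|3)=+1, (2|3)=-1; sign (−1)^0·+1^2·-1^3 = -1.
(a,b)_∞: sgn(-51)=−, sgn(17)=+, so +1.
(a,b)_7: α=0, u≡6; β=-2, v≡3 (mod 7); (6|7)=-1, (3|7)=-1; sign (−1)^0·-1^-2·-1^0 = +1.
(a,b)_41: α=-2, u≡4; β=-4, v≡17 (mod 41); (4|41)=+1, (17|41)=-1; sign (−1)^0·+1^-4·-1^-2 = +1.
Ram(-51, 17) = {3, 17}; no ℚ_3-point on the conic.

[3, 17]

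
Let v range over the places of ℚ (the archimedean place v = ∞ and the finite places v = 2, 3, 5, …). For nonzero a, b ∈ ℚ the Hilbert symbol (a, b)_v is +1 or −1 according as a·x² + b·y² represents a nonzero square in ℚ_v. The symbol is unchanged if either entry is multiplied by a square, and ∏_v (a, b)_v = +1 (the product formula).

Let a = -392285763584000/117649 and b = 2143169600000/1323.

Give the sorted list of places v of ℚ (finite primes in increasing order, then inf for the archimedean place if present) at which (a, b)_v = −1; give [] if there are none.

[2, 5, 19, 29]

(a, b) ≡ (-46835, 40184430) mod (ℚ^×)²; places V = {2, 3, 5, 7, 11, 13, 17, 19, 29, ∞}.
(a,b)_19: α=1, u≡7; β=1, v≡17 (mod 19); (7|19)=+1, (17|19)=+1; sign (−1)^1·+1^1·+1^1 = -1.
(a,b)_∞: sgn(-46835)=−, sgn(40184430)=+, so +1.
(a,b)_29: α=1, u≡22; β=1, v≡14 (mod 29); (22|29)=+1, (14|29)=-1; sign (−1)^0·+1^1·-1^1 = -1.
(a,b)_11: α=2, u≡1; β=1, v≡2 (mod 11); (1|11)=+1, (2|11)=-1; sign (−1)^0·+1^1·-1^2 = +1.
(a,b)_2: α=14, β=9; u≡5, v≡7 (mod 8); ε(u)ε(v)=0·1, αω(v)=14·0, βω(u)=9·1; sum ≡ 1  ⇒  -1.
(a,b)_13: α=2, u≡12; β=1, v≡4 (mod 13); (12|13)=+1, (4|13)=+1; sign (−1)^0·+1^1·+1^2 = +1.
(a,b)_17: α=1, u≡8; β=1, v≡13 (mod 17); (8|17)=+1, (13|17)=+1; sign (−1)^0·+1^1·+1^1 = +1.
(a,b)_3: α=0, u≡1; β=-3, v≡2 (mod 3); (1|3)=+1, (2|3)=-1; sign (−1)^0·+1^-3·-1^0 = +1.
(a,b)_7: α=-6, u≡1; β=-2, v≡5 (mod 7); (1|7)=+1, (5|7)=-1; sign (−1)^0·+1^-2·-1^-6 = +1.
(a,b)_5: α=3, u≡2; β=5, v≡4 (mod 5); (2|5)=-1, (4|5)=+1; sign (−1)^0·-1^5·+1^3 = -1.
|Ram(-46835, 40184430)| = 4, even; anisotropic at {2, 5, 19, 29}.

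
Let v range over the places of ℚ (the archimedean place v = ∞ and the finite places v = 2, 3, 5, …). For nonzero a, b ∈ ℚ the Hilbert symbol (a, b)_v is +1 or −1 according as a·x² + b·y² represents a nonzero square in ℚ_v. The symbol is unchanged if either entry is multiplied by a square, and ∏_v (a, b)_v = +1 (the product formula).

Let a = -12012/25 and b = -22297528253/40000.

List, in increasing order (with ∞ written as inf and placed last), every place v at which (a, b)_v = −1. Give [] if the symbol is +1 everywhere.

Mod squares: a ≡ -3003, b ≡ -77. Check v ∈ {∞, 2, 3, 5, 7, 11, 13, 17}.
v=2: v_2(a)=2, v_2(b)=-6; units ≡ 5, 3 (mod 8); ε·ε+αω+βω = 0·1+2·1+-6·1 ≡ 0  ⇒  (a,b)_2 = +1.
v=5: a=5^-2·(≡3), b=5^-4·(≡3) mod 5; (3|5)=-1, (3|5)=-1; (−1)^{-2·-4·2}·(-1)^-4·(-1)^-2 = +1.
v=7: a=7^1·(≡5), b=7^3·(≡6) mod 7; (5|7)=-1, (6|7)=-1; (−1)^{1·3·3}·(-1)^3·(-1)^1 = -1.
v=∞: -3003 < 0 and -77 < 0  ⇒  (a,b)_∞ = -1.
v=11: a=11^1·(≡10), b=11^3·(≡5) mod 11; (10|11)=-1, (5|11)=+1; (−1)^{1·3·5}·(-1)^3·(+1)^1 = +1.
v=17: a=17^0·(≡3), b=17^2·(≡2) mod 17; (3|17)=-1, (2|17)=+1; (−1)^{0·2·8}·(-1)^2·(+1)^0 = +1.
v=3: a=3^1·(≡1), b=3^0·(≡1) mod 3; (1|3)=+1, (1|3)=+1; (−1)^{1·0·1}·(+1)^0·(+1)^1 = +1.
v=13: a=13^1·(≡1), b=13^2·(≡10) mod 13; (1|13)=+1, (10|13)=+1; (−1)^{1·2·6}·(+1)^2·(+1)^1 = +1.
Ram(-3003, -77) = {7, ∞}; no ℚ_7-point on the conic.

[7, inf]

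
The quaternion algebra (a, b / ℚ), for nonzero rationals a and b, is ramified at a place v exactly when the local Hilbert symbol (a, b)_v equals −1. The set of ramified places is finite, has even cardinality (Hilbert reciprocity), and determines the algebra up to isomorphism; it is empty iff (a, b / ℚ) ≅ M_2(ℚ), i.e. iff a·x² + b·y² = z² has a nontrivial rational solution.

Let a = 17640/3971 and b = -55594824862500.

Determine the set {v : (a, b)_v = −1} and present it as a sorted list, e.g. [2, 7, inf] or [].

(a, b) ≡ (110, -105) mod (ℚ^×)²; places V = {2, 3, 5, 7, 11, 19, ∞}.
(a,b)_∞: sgn(110)=+, sgn(-105)=−, so +1.
(a,b)_7: α=2, u≡5; β=5, v≡5 (mod 7); (5|7)=-1, (5|7)=-1; sign (−1)^0·-1^5·-1^2 = -1.
(a,b)_3: α=2, u≡2; β=7, v≡1 (mod 3); (2|3)=-1, (1|3)=+1; sign (−1)^0·-1^7·+1^2 = -1.
(a,b)_5: α=1, u≡3; β=5, v≡4 (mod 5); (3|5)=-1, (4|5)=+1; sign (−1)^0·-1^5·+1^1 = -1.
(a,b)_11: α=-1, u≡2; β=2, v≡3 (mod 11); (2|11)=-1, (3|11)=+1; sign (−1)^0·-1^2·+1^-1 = +1.
(a,b)_2: α=3, β=2; u≡7, v≡7 (mod 8); ε(u)ε(v)=1·1, αω(v)=3·0, βω(u)=2·0; sum ≡ 1  ⇒  -1.
(a,b)_19: α=-2, u≡18; β=0, v≡4 (mod 19); (18|19)=-1, (4|19)=+1; sign (−1)^0·-1^0·+1^-2 = +1.
(110, -105 / ℚ) ramifies at {2, 3, 5, 7}: a division algebra.

[2, 3, 5, 7]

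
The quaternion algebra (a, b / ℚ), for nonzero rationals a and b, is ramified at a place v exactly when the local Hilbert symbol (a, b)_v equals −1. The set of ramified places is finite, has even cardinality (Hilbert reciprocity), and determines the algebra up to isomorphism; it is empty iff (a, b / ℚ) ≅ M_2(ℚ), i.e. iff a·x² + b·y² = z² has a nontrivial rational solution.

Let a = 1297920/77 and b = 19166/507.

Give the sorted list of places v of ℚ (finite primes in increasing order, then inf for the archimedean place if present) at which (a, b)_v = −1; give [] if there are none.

[3, 5]

(a, b) ≡ (2310, 42) mod (ℚ^×)²; places V = {2, 3, 5, 7, 11, 13, 37, ∞}.
(a,b)_5: α=1, u≡2; β=0, v≡3 (mod 5); (2|5)=-1, (3|5)=-1; sign (−1)^0·-1^0·-1^1 = -1.
(a,b)_∞: sgn(2310)=+, sgn(42)=+, so +1.
(a,b)_37: α=0, u≡36; β=2, v≡29 (mod 37); (36|37)=+1, (29|37)=-1; sign (−1)^0·+1^2·-1^0 = +1.
(a,b)_7: α=-1, u≡2; β=1, v≡5 (mod 7); (2|7)=+1, (5|7)=-1; sign (−1)^1·+1^1·-1^-1 = +1.
(a,b)_13: α=2, u≡3; β=-2, v≡10 (mod 13); (3|13)=+1, (10|13)=+1; sign (−1)^0·+1^-2·+1^2 = +1.
(a,b)_3: α=1, u≡2; β=-1, v≡2 (mod 3); (2|3)=-1, (2|3)=-1; sign (−1)^1·-1^-1·-1^1 = -1.
(a,b)_11: α=-1, u≡9; β=0, v≡4 (mod 11); (9|11)=+1, (4|11)=+1; sign (−1)^0·+1^0·+1^-1 = +1.
(a,b)_2: α=9, β=1; u≡3, v≡5 (mod 8); ε(u)ε(v)=1·0, αω(v)=9·1, βω(u)=1·1; sum ≡ 0  ⇒  +1.
|Ram(2310, 42)| = 2, even; anisotropic at {3, 5}.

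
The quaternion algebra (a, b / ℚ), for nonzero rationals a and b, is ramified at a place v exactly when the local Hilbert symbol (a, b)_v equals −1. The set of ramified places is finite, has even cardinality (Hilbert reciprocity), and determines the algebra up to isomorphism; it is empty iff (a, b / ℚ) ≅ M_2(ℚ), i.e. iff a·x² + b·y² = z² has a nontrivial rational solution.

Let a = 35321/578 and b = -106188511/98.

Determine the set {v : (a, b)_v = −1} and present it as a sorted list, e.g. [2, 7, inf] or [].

Mod squares: a ≡ 418, b ≡ -4862. Check v ∈ {∞, 2, 7, 11, 13, 17, 19}.
v=19: a=19^1·(≡2), b=19^2·(≡15) mod 19; (2|19)=-1, (15|19)=-1; (−1)^{1·2·9}·(-1)^2·(-1)^1 = -1.
v=11: a=11^1·(≡9), b=11^3·(≡9) mod 11; (9|11)=+1, (9|11)=+1; (−1)^{1·3·5}·(+1)^3·(+1)^1 = -1.
v=7: a=7^0·(≡5), b=7^-2·(≡6) mod 7; (5|7)=-1, (6|7)=-1; (−1)^{0·-2·3}·(-1)^-2·(-1)^0 = +1.
v=17: a=17^-2·(≡6), b=17^1·(≡14) mod 17; (6|17)=-1, (14|17)=-1; (−1)^{-2·1·8}·(-1)^1·(-1)^-2 = -1.
v=∞: 418 > 0 and -4862 < 0  ⇒  (a,b)_∞ = +1.
v=2: v_2(a)=-1, v_2(b)=-1; units ≡ 1, 1 (mod 8); ε·ε+αω+βω = 0·0+-1·0+-1·0 ≡ 0  ⇒  (a,b)_2 = +1.
v=13: a=13^2·(≡11), b=13^1·(≡3) mod 13; (11|13)=-1, (3|13)=+1; (−1)^{2·1·6}·(-1)^1·(+1)^2 = -1.
(418, -4862 / ℚ) ramifies at {11, 13, 17, 19}: a division algebra.

[11, 13, 17, 19]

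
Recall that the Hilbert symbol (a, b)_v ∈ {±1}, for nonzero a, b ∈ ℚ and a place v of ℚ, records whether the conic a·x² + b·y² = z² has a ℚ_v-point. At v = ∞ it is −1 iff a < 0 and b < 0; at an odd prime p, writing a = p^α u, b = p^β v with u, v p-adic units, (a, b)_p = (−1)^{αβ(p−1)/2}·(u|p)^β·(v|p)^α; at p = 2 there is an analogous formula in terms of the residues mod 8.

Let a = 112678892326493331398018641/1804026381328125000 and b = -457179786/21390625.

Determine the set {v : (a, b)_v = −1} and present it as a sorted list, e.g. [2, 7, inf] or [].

(a, b) ≡ (3458, -266) mod (ℚ^×)²; places V = {2, 3, 5, 7, 13, 19, 23, 37, ∞}.
(a,b)_37: α=-6, u≡32; β=-2, v≡12 (mod 37); (32|37)=-1, (12|37)=+1; sign (−1)^0·-1^-2·+1^-6 = +1.
(a,b)_7: α=3, u≡1; β=1, v≡4 (mod 7); (1|7)=+1, (4|7)=+1; sign (−1)^1·+1^1·+1^3 = -1.
(a,b)_19: α=9, u≡11; β=3, v≡16 (mod 19); (11|19)=+1, (16|19)=+1; sign (−1)^1·+1^3·+1^9 = -1.
(a,b)_2: α=-3, β=1; u≡1, v≡3 (mod 8); ε(u)ε(v)=0·1, αω(v)=-3·1, βω(u)=1·0; sum ≡ 1  ⇒  -1.
(a,b)_5: α=-10, u≡2; β=-6, v≡1 (mod 5); (2|5)=-1, (1|5)=+1; sign (−1)^0·-1^-6·+1^-10 = +1.
(a,b)_23: α=8, u≡9; β=2, v≡15 (mod 23); (9|23)=+1, (15|23)=-1; sign (−1)^0·+1^2·-1^8 = +1.
(a,b)_13: α=1, u≡8; β=0, v≡6 (mod 13); (8|13)=-1, (6|13)=-1; sign (−1)^0·-1^0·-1^1 = -1.
(a,b)_∞: sgn(3458)=+, sgn(-266)=−, so +1.
(a,b)_3: α=-2, u≡2; β=2, v≡1 (mod 3); (2|3)=-1, (1|3)=+1; sign (−1)^0·-1^2·+1^-2 = +1.
|Ram(3458, -266)| = 4, even; anisotropic at {2, 7, 13, 19}.

[2, 7, 13, 19]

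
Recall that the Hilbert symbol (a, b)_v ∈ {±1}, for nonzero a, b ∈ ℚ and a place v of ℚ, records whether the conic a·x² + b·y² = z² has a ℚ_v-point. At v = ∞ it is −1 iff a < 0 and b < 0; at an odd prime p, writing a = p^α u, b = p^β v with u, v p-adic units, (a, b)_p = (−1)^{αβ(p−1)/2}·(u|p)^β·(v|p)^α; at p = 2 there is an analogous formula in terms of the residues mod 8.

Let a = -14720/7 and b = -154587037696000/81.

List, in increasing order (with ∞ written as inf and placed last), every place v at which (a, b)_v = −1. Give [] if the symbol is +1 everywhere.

(a, b) ≡ (-1610, -910) mod (ℚ^×)²; places V = {2, 3, 5, 7, 13, 23, ∞}.
(a,b)_13: α=0, u≡5; β=1, v≡6 (mod 13); (5|13)=-1, (6|13)=-1; sign (−1)^0·-1^1·-1^0 = -1.
(a,b)_∞: sgn(-1610)=−, sgn(-910)=−, so -1.
(a,b)_2: α=7, β=19; u≡3, v≡1 (mod 8); ε(u)ε(v)=1·0, αω(v)=7·0, βω(u)=19·1; sum ≡ 1  ⇒  -1.
(a,b)_23: α=1, u≡17; β=2, v≡19 (mod 23); (17|23)=-1, (19|23)=-1; sign (−1)^0·-1^2·-1^1 = -1.
(a,b)_3: α=0, u≡1; β=-4, v≡2 (mod 3); (1|3)=+1, (2|3)=-1; sign (−1)^0·+1^-4·-1^0 = +1.
(a,b)_5: α=1, u≡3; β=3, v≡2 (mod 5); (3|5)=-1, (2|5)=-1; sign (−1)^0·-1^3·-1^1 = +1.
(a,b)_7: α=-1, u≡1; β=3, v≡5 (mod 7); (1|7)=+1, (5|7)=-1; sign (−1)^1·+1^3·-1^-1 = +1.
(-1610, -910 / ℚ) ramifies at {2, 13, 23, ∞}: a division algebra.

[2, 13, 23, inf]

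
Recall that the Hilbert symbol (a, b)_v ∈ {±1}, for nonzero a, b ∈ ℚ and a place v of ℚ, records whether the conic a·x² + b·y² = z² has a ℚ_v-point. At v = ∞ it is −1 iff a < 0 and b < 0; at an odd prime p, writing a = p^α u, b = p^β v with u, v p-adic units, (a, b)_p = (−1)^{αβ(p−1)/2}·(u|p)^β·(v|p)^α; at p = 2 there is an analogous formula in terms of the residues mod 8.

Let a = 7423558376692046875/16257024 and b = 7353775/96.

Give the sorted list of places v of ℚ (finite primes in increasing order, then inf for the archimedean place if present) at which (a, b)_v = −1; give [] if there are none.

Mod squares: a ≡ 19, b ≡ 14586. Check v ∈ {∞, 2, 3, 5, 7, 11, 13, 17, 19}.
v=∞: 19 > 0 and 14586 > 0  ⇒  (a,b)_∞ = +1.
v=19: a=19^1·(≡5), b=19^0·(≡15) mod 19; (5|19)=+1, (15|19)=-1; (−1)^{1·0·9}·(+1)^0·(-1)^1 = -1.
v=13: a=13^2·(≡7), b=13^1·(≡9) mod 13; (7|13)=-1, (9|13)=+1; (−1)^{2·1·6}·(-1)^1·(+1)^2 = -1.
v=5: a=5^6·(≡4), b=5^2·(≡1) mod 5; (4|5)=+1, (1|5)=+1; (−1)^{6·2·2}·(+1)^2·(+1)^6 = +1.
v=11: a=11^6·(≡7), b=11^3·(≡10) mod 11; (7|11)=-1, (10|11)=-1; (−1)^{6·3·5}·(-1)^3·(-1)^6 = -1.
v=3: a=3^-4·(≡1), b=3^-1·(≡2) mod 3; (1|3)=+1, (2|3)=-1; (−1)^{-4·-1·1}·(+1)^-1·(-1)^-4 = +1.
v=2: v_2(a)=-12, v_2(b)=-5; units ≡ 3, 5 (mod 8); ε·ε+αω+βω = 1·0+-12·1+-5·1 ≡ 1  ⇒  (a,b)_2 = -1.
v=7: a=7^-2·(≡5), b=7^0·(≡6) mod 7; (5|7)=-1, (6|7)=-1; (−1)^{-2·0·3}·(-1)^0·(-1)^-2 = +1.
v=17: a=17^4·(≡4), b=17^1·(≡4) mod 17; (4|17)=+1, (4|17)=+1; (−1)^{4·1·8}·(+1)^1·(+1)^4 = +1.
(19, 14586 / ℚ) ramifies at {2, 11, 13, 19}: a division algebra.

[2, 11, 13, 19]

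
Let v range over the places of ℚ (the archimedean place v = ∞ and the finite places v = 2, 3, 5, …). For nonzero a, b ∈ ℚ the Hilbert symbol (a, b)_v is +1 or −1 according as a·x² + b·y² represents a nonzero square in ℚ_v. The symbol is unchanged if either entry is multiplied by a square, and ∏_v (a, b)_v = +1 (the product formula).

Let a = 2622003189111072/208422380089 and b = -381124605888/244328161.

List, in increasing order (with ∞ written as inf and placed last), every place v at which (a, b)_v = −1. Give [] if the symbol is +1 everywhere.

(a, b) ≡ (2, -663) mod (ℚ^×)²; places V = {2, 3, 7, 11, 13, 17, 29, 37, 41, ∞}.
(a,b)_11: α=-6, u≡2; β=-2, v≡10 (mod 11); (2|11)=-1, (10|11)=-1; sign (−1)^0·-1^-2·-1^-6 = +1.
(a,b)_37: α=2, u≡31; β=2, v≡25 (mod 37); (31|37)=-1, (25|37)=+1; sign (−1)^0·-1^2·+1^2 = +1.
(a,b)_13: α=2, u≡2; β=1, v≡10 (mod 13); (2|13)=-1, (10|13)=+1; sign (−1)^0·-1^1·+1^2 = -1.
(a,b)_∞: sgn(2)=+, sgn(-663)=−, so +1.
(a,b)_29: α=0, u≡10; β=-2, v≡7 (mod 29); (10|29)=-1, (7|29)=+1; sign (−1)^0·-1^-2·+1^0 = +1.
(a,b)_17: α=2, u≡1; β=1, v≡11 (mod 17); (1|17)=+1, (11|17)=-1; sign (−1)^0·+1^1·-1^2 = +1.
(a,b)_7: α=-6, u≡4; β=-4, v≡1 (mod 7); (4|7)=+1, (1|7)=+1; sign (−1)^0·+1^-4·+1^-6 = +1.
(a,b)_3: α=6, u≡2; β=9, v≡1 (mod 3); (2|3)=-1, (1|3)=+1; sign (−1)^0·-1^9·+1^6 = -1.
(a,b)_2: α=5, β=6; u≡1, v≡1 (mod 8); ε(u)ε(v)=0·0, αω(v)=5·0, βω(u)=6·0; sum ≡ 0  ⇒  +1.
(a,b)_41: α=2, u≡1; β=0, v≡30 (mod 41); (1|41)=+1, (30|41)=-1; sign (−1)^0·+1^0·-1^2 = +1.
Ram(2, -663) = {3, 13}; no ℚ_3-point on the conic.

[3, 13]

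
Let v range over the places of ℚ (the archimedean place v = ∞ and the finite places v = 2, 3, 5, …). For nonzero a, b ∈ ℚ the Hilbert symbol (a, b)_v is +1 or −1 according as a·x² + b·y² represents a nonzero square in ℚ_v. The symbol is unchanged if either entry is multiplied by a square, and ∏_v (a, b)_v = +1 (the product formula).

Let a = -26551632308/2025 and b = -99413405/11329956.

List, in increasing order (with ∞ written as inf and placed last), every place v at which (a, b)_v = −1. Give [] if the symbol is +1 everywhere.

(a, b) ≡ (-18387557, -5) mod (ℚ^×)²; places V = {2, 3, 5, 7, 11, 13, 17, 19, 23, 31, 37, 41, ∞}.
(a,b)_17: α=1, u≡15; β=-2, v≡14 (mod 17); (15|17)=+1, (14|17)=-1; sign (−1)^0·+1^-2·-1^1 = -1.
(a,b)_19: α=2, u≡11; β=0, v≡18 (mod 19); (11|19)=+1, (18|19)=-1; sign (−1)^0·+1^0·-1^2 = +1.
(a,b)_2: α=2, β=-2; u≡3, v≡3 (mod 8); ε(u)ε(v)=1·1, αω(v)=2·1, βω(u)=-2·1; sum ≡ 1  ⇒  -1.
(a,b)_41: α=1, u≡38; β=0, v≡20 (mod 41); (38|41)=-1, (20|41)=+1; sign (−1)^0·-1^0·+1^1 = +1.
(a,b)_31: α=1, u≡25; β=0, v≡11 (mod 31); (25|31)=+1, (11|31)=-1; sign (−1)^0·+1^0·-1^1 = -1.
(a,b)_13: α=0, u≡2; β=2, v≡5 (mod 13); (2|13)=-1, (5|13)=-1; sign (−1)^0·-1^2·-1^0 = +1.
(a,b)_7: α=0, u≡1; β=6, v≡2 (mod 7); (1|7)=+1, (2|7)=+1; sign (−1)^0·+1^6·+1^0 = +1.
(a,b)_∞: sgn(-18387557)=−, sgn(-5)=−, so -1.
(a,b)_3: α=-4, u≡1; β=-4, v≡1 (mod 3); (1|3)=+1, (1|3)=+1; sign (−1)^0·+1^-4·+1^-4 = +1.
(a,b)_23: α=1, u≡10; β=0, v≡9 (mod 23); (10|23)=-1, (9|23)=+1; sign (−1)^0·-1^0·+1^1 = +1.
(a,b)_37: α=1, u≡31; β=0, v≡8 (mod 37); (31|37)=-1, (8|37)=-1; sign (−1)^0·-1^0·-1^1 = -1.
(a,b)_11: α=0, u≡8; β=-2, v≡2 (mod 11); (8|11)=-1, (2|11)=-1; sign (−1)^0·-1^-2·-1^0 = +1.
(a,b)_5: α=-2, u≡2; β=1, v≡4 (mod 5); (2|5)=-1, (4|5)=+1; sign (−1)^0·-1^1·+1^-2 = -1.
Ram(-18387557, -5) = {2, 5, 17, 31, 37, ∞}; no ℚ_2-point on the conic.

[2, 5, 17, 31, 37, inf]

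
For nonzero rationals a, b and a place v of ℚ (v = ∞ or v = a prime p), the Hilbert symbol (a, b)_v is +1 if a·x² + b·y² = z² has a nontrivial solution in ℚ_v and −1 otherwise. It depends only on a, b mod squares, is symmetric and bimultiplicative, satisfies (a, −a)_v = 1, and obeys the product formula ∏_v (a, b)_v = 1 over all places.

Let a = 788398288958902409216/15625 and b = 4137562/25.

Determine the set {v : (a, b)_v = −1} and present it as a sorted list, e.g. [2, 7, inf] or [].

(a, b) ≡ (179894, 4137562) mod (ℚ^×)²; places V = {2, 5, 11, 13, 17, 23, 37, ∞}.
(a,b)_37: α=3, u≡13; β=1, v≡36 (mod 37); (13|37)=-1, (36|37)=+1; sign (−1)^0·-1^1·+1^3 = -1.
(a,b)_∞: sgn(179894)=+, sgn(4137562)=+, so +1.
(a,b)_23: α=2, u≡19; β=1, v≡17 (mod 23); (19|23)=-1, (17|23)=-1; sign (−1)^0·-1^1·-1^2 = -1.
(a,b)_5: α=-6, u≡1; β=-2, v≡2 (mod 5); (1|5)=+1, (2|5)=-1; sign (−1)^0·+1^-2·-1^-6 = +1.
(a,b)_2: α=11, β=1; u≡3, v≡5 (mod 8); ε(u)ε(v)=1·0, αω(v)=11·1, βω(u)=1·1; sum ≡ 0  ⇒  +1.
(a,b)_13: α=3, u≡2; β=1, v≡5 (mod 13); (2|13)=-1, (5|13)=-1; sign (−1)^0·-1^1·-1^3 = +1.
(a,b)_17: α=3, u≡2; β=1, v≡6 (mod 17); (2|17)=+1, (6|17)=-1; sign (−1)^0·+1^1·-1^3 = -1.
(a,b)_11: α=3, u≡8; β=1, v≡10 (mod 11); (8|11)=-1, (10|11)=-1; sign (−1)^1·-1^1·-1^3 = -1.
|Ram(179894, 4137562)| = 4, even; anisotropic at {11, 17, 23, 37}.

[11, 17, 23, 37]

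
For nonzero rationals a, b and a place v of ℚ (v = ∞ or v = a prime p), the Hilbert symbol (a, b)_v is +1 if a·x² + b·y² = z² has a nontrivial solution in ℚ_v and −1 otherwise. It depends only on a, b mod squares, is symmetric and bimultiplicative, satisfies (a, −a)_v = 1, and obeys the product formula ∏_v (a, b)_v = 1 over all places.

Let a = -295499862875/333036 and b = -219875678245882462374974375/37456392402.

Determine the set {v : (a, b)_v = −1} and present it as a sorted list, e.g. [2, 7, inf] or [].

Mod squares: a ≡ -385, b ≡ -238. Check v ∈ {∞, 2, 3, 5, 7, 11, 13, 17, 23, 29, 47}.
v=23: a=23^2·(≡9), b=23^6·(≡15) mod 23; (9|23)=+1, (15|23)=-1; (−1)^{2·6·11}·(+1)^6·(-1)^2 = +1.
v=3: a=3^-2·(≡2), b=3^-2·(≡2) mod 3; (2|3)=-1, (2|3)=-1; (−1)^{-2·-2·1}·(-1)^-2·(-1)^-2 = +1.
v=5: a=5^3·(≡2), b=5^4·(≡3) mod 5; (2|5)=-1, (3|5)=-1; (−1)^{3·4·2}·(-1)^4·(-1)^3 = -1.
v=∞: -385 < 0 and -238 < 0  ⇒  (a,b)_∞ = -1.
v=17: a=17^2·(≡14), b=17^5·(≡14) mod 17; (14|17)=-1, (14|17)=-1; (−1)^{2·5·8}·(-1)^5·(-1)^2 = -1.
v=11: a=11^-1·(≡9), b=11^-4·(≡9) mod 11; (9|11)=+1, (9|11)=+1; (−1)^{-1·-4·5}·(+1)^-4·(+1)^-1 = +1.
v=47: a=47^2·(≡30), b=47^4·(≡40) mod 47; (30|47)=-1, (40|47)=-1; (−1)^{2·4·23}·(-1)^4·(-1)^2 = +1.
v=29: a=29^-2·(≡26), b=29^-2·(≡24) mod 29; (26|29)=-1, (24|29)=+1; (−1)^{-2·-2·14}·(-1)^-2·(+1)^-2 = +1.
v=13: a=13^0·(≡2), b=13^-2·(≡3) mod 13; (2|13)=-1, (3|13)=+1; (−1)^{0·-2·6}·(-1)^-2·(+1)^0 = +1.
v=2: v_2(a)=-2, v_2(b)=-1; units ≡ 7, 1 (mod 8); ε·ε+αω+βω = 1·0+-2·0+-1·0 ≡ 0  ⇒  (a,b)_2 = +1.
v=7: a=7^1·(≡1), b=7^3·(≡4) mod 7; (1|7)=+1, (4|7)=+1; (−1)^{1·3·3}·(+1)^3·(+1)^1 = -1.
|Ram(-385, -238)| = 4, even; anisotropic at {5, 7, 17, ∞}.

[5, 7, 17, inf]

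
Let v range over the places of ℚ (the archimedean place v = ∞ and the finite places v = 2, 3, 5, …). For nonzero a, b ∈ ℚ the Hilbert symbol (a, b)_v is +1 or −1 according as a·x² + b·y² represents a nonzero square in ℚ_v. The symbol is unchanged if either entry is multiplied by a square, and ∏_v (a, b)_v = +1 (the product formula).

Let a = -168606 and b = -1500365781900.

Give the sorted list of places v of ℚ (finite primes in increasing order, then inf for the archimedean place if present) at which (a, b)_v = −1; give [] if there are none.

(a, b) ≡ (-18734, -19) mod (ℚ^×)²; places V = {2, 3, 5, 17, 19, 29, ∞}.
(a,b)_3: α=2, u≡1; β=2, v≡2 (mod 3); (1|3)=+1, (2|3)=-1; sign (−1)^0·+1^2·-1^2 = +1.
(a,b)_17: α=1, u≡10; β=2, v≡13 (mod 17); (10|17)=-1, (13|17)=+1; sign (−1)^0·-1^2·+1^1 = +1.
(a,b)_∞: sgn(-18734)=−, sgn(-19)=−, so -1.
(a,b)_19: α=1, u≡18; β=3, v≡12 (mod 19); (18|19)=-1, (12|19)=-1; sign (−1)^1·-1^3·-1^1 = -1.
(a,b)_29: α=1, u≡15; β=2, v≡15 (mod 29); (15|29)=-1, (15|29)=-1; sign (−1)^0·-1^2·-1^1 = -1.
(a,b)_2: α=1, β=2; u≡1, v≡5 (mod 8); ε(u)ε(v)=0·0, αω(v)=1·1, βω(u)=2·0; sum ≡ 1  ⇒  -1.
(a,b)_5: α=0, u≡4; β=2, v≡4 (mod 5); (4|5)=+1, (4|5)=+1; sign (−1)^0·+1^2·+1^0 = +1.
Ram(-18734, -19) = {2, 19, 29, ∞}; no ℚ_2-point on the conic.

[2, 19, 29, inf]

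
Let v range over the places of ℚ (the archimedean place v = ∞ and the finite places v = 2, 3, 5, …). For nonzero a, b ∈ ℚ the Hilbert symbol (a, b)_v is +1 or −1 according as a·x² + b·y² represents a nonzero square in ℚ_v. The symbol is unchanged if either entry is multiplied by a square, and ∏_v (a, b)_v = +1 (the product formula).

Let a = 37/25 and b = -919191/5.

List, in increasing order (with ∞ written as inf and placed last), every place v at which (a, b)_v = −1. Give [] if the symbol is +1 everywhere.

(a, b) ≡ (37, -555) mod (ℚ^×)²; places V = {2, 3, 5, 7, 13, 37, ∞}.
(a,b)_3: α=0, u≡1; β=1, v≡1 (mod 3); (1|3)=+1, (1|3)=+1; sign (−1)^0·+1^1·+1^0 = +1.
(a,b)_37: α=1, u≡3; β=1, v≡19 (mod 37); (3|37)=+1, (19|37)=-1; sign (−1)^0·+1^1·-1^1 = -1.
(a,b)_5: α=-2, u≡2; β=-1, v≡4 (mod 5); (2|5)=-1, (4|5)=+1; sign (−1)^0·-1^-1·+1^-2 = -1.
(a,b)_∞: sgn(37)=+, sgn(-555)=−, so +1.
(a,b)_2: α=0, β=0; u≡5, v≡5 (mod 8); ε(u)ε(v)=0·0, αω(v)=0·1, βω(u)=0·1; sum ≡ 0  ⇒  +1.
(a,b)_13: α=0, u≡2; β=2, v≡12 (mod 13); (2|13)=-1, (12|13)=+1; sign (−1)^0·-1^2·+1^0 = +1.
(a,b)_7: α=0, u≡4; β=2, v≡3 (mod 7); (4|7)=+1, (3|7)=-1; sign (−1)^0·+1^2·-1^0 = +1.
Ram(37, -555) = {5, 37}; no ℚ_5-point on the conic.

[5, 37]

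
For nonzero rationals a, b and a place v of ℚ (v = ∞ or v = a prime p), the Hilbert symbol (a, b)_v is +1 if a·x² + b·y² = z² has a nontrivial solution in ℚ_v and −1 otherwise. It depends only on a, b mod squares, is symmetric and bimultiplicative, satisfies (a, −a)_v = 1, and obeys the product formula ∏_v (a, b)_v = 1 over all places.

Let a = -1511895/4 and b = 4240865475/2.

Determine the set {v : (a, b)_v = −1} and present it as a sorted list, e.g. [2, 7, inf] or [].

Mod squares: a ≡ -255, b ≡ 22. Check v ∈ {∞, 2, 3, 5, 7, 11, 17}.
v=17: a=17^1·(≡15), b=17^2·(≡14) mod 17; (15|17)=+1, (14|17)=-1; (−1)^{1·2·8}·(+1)^2·(-1)^1 = -1.
v=7: a=7^2·(≡2), b=7^2·(≡1) mod 7; (2|7)=+1, (1|7)=+1; (−1)^{2·2·3}·(+1)^2·(+1)^2 = +1.
v=∞: -255 < 0 and 22 > 0  ⇒  (a,b)_∞ = +1.
v=3: a=3^1·(≡2), b=3^2·(≡1) mod 3; (2|3)=-1, (1|3)=+1; (−1)^{1·2·1}·(-1)^2·(+1)^1 = +1.
v=5: a=5^1·(≡4), b=5^2·(≡2) mod 5; (4|5)=+1, (2|5)=-1; (−1)^{1·2·2}·(+1)^2·(-1)^1 = -1.
v=11: a=11^2·(≡3), b=11^3·(≡10) mod 11; (3|11)=+1, (10|11)=-1; (−1)^{2·3·5}·(+1)^3·(-1)^2 = +1.
v=2: v_2(a)=-2, v_2(b)=-1; units ≡ 1, 3 (mod 8); ε·ε+αω+βω = 0·1+-2·1+-1·0 ≡ 0  ⇒  (a,b)_2 = +1.
|Ram(-255, 22)| = 2, even; anisotropic at {5, 17}.

[5, 17]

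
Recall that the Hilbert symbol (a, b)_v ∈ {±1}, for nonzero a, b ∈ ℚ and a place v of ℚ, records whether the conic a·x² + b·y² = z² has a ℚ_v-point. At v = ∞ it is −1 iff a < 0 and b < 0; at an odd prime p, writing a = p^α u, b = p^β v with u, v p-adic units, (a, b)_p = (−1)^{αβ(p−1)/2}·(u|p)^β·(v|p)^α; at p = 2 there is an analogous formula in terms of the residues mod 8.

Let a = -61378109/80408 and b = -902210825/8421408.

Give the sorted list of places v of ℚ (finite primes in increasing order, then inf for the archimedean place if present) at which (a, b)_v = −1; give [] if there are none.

[13, inf]

(a, b) ≡ (-8398, -34) mod (ℚ^×)²; places V = {2, 3, 5, 13, 17, 19, 23, 31, 47, ∞}.
(a,b)_31: α=2, u≡17; β=2, v≡1 (mod 31); (17|31)=-1, (1|31)=+1; sign (−1)^0·-1^2·+1^2 = +1.
(a,b)_47: α=0, u≡22; β=2, v≡46 (mod 47); (22|47)=-1, (46|47)=-1; sign (−1)^0·-1^2·-1^0 = +1.
(a,b)_17: α=3, u≡16; β=1, v≡13 (mod 17); (16|17)=+1, (13|17)=+1; sign (−1)^0·+1^1·+1^3 = +1.
(a,b)_3: α=0, u≡2; β=-6, v≡2 (mod 3); (2|3)=-1, (2|3)=-1; sign (−1)^0·-1^-6·-1^0 = +1.
(a,b)_∞: sgn(-8398)=−, sgn(-34)=−, so -1.
(a,b)_5: α=0, u≡2; β=2, v≡4 (mod 5); (2|5)=-1, (4|5)=+1; sign (−1)^0·-1^2·+1^0 = +1.
(a,b)_19: α=-1, u≡3; β=-2, v≡6 (mod 19); (3|19)=-1, (6|19)=+1; sign (−1)^0·-1^-2·+1^-1 = +1.
(a,b)_13: α=1, u≡4; β=0, v≡7 (mod 13); (4|13)=+1, (7|13)=-1; sign (−1)^0·+1^0·-1^1 = -1.
(a,b)_2: α=-3, β=-5; u≡1, v≡7 (mod 8); ε(u)ε(v)=0·1, αω(v)=-3·0, βω(u)=-5·0; sum ≡ 0  ⇒  +1.
(a,b)_23: α=-2, u≡19; β=0, v≡8 (mod 23); (19|23)=-1, (8|23)=+1; sign (−1)^0·-1^0·+1^-2 = +1.
(-8398, -34 / ℚ) ramifies at {13, ∞}: a division algebra.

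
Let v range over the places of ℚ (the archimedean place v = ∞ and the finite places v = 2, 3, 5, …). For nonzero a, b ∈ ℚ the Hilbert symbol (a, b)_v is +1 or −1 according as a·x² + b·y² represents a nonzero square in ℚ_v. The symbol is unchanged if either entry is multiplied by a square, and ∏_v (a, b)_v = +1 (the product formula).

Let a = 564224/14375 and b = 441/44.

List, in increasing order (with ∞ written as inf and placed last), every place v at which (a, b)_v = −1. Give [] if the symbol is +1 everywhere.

[23, 29]

(a, b) ≡ (12673, 11) mod (ℚ^×)²; places V = {2, 3, 5, 7, 11, 19, 23, 29, ∞}.
(a,b)_5: α=-4, u≡3; β=0, v≡4 (mod 5); (3|5)=-1, (4|5)=+1; sign (−1)^0·-1^0·+1^-4 = +1.
(a,b)_23: α=-1, u≡20; β=0, v≡21 (mod 23); (20|23)=-1, (21|23)=-1; sign (−1)^0·-1^0·-1^-1 = -1.
(a,b)_29: α=1, u≡10; β=0, v≡12 (mod 29); (10|29)=-1, (12|29)=-1; sign (−1)^0·-1^0·-1^1 = -1.
(a,b)_7: α=0, u≡6; β=2, v≡1 (mod 7); (6|7)=-1, (1|7)=+1; sign (−1)^0·-1^2·+1^0 = +1.
(a,b)_∞: sgn(12673)=+, sgn(11)=+, so +1.
(a,b)_2: α=10, β=-2; u≡1, v≡3 (mod 8); ε(u)ε(v)=0·1, αω(v)=10·1, βω(u)=-2·0; sum ≡ 0  ⇒  +1.
(a,b)_19: α=1, u≡12; β=0, v≡7 (mod 19); (12|19)=-1, (7|19)=+1; sign (−1)^0·-1^0·+1^1 = +1.
(a,b)_3: α=0, u≡1; β=2, v≡2 (mod 3); (1|3)=+1, (2|3)=-1; sign (−1)^0·+1^2·-1^0 = +1.
(a,b)_11: α=0, u≡5; β=-1, v≡3 (mod 11); (5|11)=+1, (3|11)=+1; sign (−1)^0·+1^-1·+1^0 = +1.
(12673, 11 / ℚ) ramifies at {23, 29}: a division algebra.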